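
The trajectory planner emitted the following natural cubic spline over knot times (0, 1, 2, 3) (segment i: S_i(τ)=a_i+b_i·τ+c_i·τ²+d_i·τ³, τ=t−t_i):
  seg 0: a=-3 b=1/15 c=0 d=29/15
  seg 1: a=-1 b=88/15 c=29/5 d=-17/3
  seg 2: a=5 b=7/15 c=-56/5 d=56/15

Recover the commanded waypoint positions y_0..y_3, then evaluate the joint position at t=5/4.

y_0=-3 y_1=-1 y_2=5 y_3=-2
S(5/4) = 237/320

y_0 = S_0(0) = a_0 = -3
y_1 = S_1(0) = a_1 = -1
y_2 = S_2(0) = a_2 = 5
y_3 = S_2(1) = -2
t_q=5/4 is in segment 1 (τ=1/4); S_1(τ)=237/320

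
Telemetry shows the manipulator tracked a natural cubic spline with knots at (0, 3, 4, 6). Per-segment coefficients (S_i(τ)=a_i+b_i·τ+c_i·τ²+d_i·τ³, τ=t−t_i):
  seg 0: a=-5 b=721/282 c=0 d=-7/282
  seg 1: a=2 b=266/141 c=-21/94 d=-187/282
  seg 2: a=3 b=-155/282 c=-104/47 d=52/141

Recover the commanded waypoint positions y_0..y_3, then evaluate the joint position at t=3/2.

y_0=-5 y_1=2 y_2=3 y_3=-4
S(3/2) = -939/752

y_0 = S_0(0) = a_0 = -5
y_1 = S_1(0) = a_1 = 2
y_2 = S_2(0) = a_2 = 3
y_3 = S_2(2) = -4
t_q=3/2 is in segment 0 (τ=3/2); S_0(τ)=-939/752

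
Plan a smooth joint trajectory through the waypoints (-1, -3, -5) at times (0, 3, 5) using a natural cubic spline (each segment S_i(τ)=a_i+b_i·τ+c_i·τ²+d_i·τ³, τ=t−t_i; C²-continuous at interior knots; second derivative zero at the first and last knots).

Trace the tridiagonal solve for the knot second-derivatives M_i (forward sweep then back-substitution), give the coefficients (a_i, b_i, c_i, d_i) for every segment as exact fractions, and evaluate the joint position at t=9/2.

Δ: Δ0=-2/3, Δ1=-1
row 1: diag=10, rhs=-2; c'=1/5, d'=-1/5
back: M1=-1/5
M: M0=0, M1=-1/5, M2=0
seg 0: a=-1, c=M0/2=0, d=(M1−M0)/(6·3)=-1/90, b=Δ0−h0·(2M0+M1)/6=-17/30
seg 1: a=-3, c=M1/2=-1/10, d=(M2−M1)/(6·2)=1/60, b=Δ1−h1·(2M1+M2)/6=-13/15
t_q=9/2 → seg 1, τ=3/2; S=-3+-13/15·τ+-1/10·τ²+1/60·τ³=-143/32

  seg 0: a=-1 b=-17/30 c=0 d=-1/90
  seg 1: a=-3 b=-13/15 c=-1/10 d=1/60
S(9/2) = -143/32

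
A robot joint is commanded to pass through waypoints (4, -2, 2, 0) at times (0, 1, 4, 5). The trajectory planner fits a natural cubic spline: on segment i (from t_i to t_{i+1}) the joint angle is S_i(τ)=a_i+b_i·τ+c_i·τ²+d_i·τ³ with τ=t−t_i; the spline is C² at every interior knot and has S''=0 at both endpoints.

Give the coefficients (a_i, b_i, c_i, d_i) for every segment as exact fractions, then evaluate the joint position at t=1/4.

Δ: Δ0=-6, Δ1=4/3, Δ2=-2
row 1: diag=8, rhs=44; c'=3/8, d'=11/2
row 2: denom=8−3·3/8=55/8; d'=(-20−3·11/2)/(55/8)=-292/55
back: M2=-292/55
back: M1=11/2−3/8·-292/55=412/55
M: M0=0, M1=412/55, M2=-292/55, M3=0
seg 0: a=4, c=M0/2=0, d=(M1−M0)/(6·1)=206/165, b=Δ0−h0·(2M0+M1)/6=-1196/165
seg 1: a=-2, c=M1/2=206/55, d=(M2−M1)/(6·3)=-32/45, b=Δ1−h1·(2M1+M2)/6=-578/165
seg 2: a=2, c=M2/2=-146/55, d=(M3−M2)/(6·1)=146/165, b=Δ2−h2·(2M2+M3)/6=-38/165
t_q=1/4 → seg 0, τ=1/4; S=4+-1196/165·τ+0·τ²+206/165·τ³=777/352

  seg 0: a=4 b=-1196/165 c=0 d=206/165
  seg 1: a=-2 b=-578/165 c=206/55 d=-32/45
  seg 2: a=2 b=-38/165 c=-146/55 d=146/165
S(1/4) = 777/352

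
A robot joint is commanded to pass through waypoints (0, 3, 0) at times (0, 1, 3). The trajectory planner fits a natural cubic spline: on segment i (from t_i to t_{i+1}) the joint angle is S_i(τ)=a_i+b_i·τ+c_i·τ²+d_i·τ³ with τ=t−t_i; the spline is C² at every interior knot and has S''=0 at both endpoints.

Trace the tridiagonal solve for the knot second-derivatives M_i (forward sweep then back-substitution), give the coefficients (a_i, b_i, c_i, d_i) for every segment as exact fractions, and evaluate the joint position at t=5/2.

Δ: Δ0=3, Δ1=-3/2
row 1: diag=6, rhs=-27; c'=1/3, d'=-9/2
back: M1=-9/2
M: M0=0, M1=-9/2, M2=0
seg 0: a=0, c=M0/2=0, d=(M1−M0)/(6·1)=-3/4, b=Δ0−h0·(2M0+M1)/6=15/4
seg 1: a=3, c=M1/2=-9/4, d=(M2−M1)/(6·2)=3/8, b=Δ1−h1·(2M1+M2)/6=3/2
t_q=5/2 → seg 1, τ=3/2; S=3+3/2·τ+-9/4·τ²+3/8·τ³=93/64

  seg 0: a=0 b=15/4 c=0 d=-3/4
  seg 1: a=3 b=3/2 c=-9/4 d=3/8
S(5/2) = 93/64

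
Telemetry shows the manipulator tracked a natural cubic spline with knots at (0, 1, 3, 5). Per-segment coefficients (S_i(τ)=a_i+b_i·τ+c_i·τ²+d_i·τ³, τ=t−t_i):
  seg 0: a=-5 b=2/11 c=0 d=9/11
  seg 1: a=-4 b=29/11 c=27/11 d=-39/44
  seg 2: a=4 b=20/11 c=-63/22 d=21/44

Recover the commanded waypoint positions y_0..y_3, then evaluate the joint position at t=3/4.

y_0 = S_0(0) = a_0 = -5
y_1 = S_1(0) = a_1 = -4
y_2 = S_2(0) = a_2 = 4
y_3 = S_2(2) = 0
t_q=3/4 is in segment 0 (τ=3/4); S_0(τ)=-3181/704

y_0=-5 y_1=-4 y_2=4 y_3=0
S(3/4) = -3181/704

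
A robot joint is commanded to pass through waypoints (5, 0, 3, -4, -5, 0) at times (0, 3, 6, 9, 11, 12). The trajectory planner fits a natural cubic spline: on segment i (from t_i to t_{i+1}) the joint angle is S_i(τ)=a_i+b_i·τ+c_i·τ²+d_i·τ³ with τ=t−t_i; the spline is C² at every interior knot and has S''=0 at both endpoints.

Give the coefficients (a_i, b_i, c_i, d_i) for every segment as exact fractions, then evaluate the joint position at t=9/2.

Δ: Δ0=-5/3, Δ1=1, Δ2=-7/3, Δ3=-1/2, Δ4=5
row 1: diag=12, rhs=16; c'=1/4, d'=4/3
row 2: denom=12−3·1/4=45/4; d'=(-20−3·4/3)/(45/4)=-32/15
row 3: denom=10−3·4/15=46/5; d'=(11−3·-32/15)/(46/5)=87/46
row 4: denom=6−2·5/23=128/23; d'=(33−2·87/46)/(128/23)=21/4
back: M4=21/4
back: M3=87/46−5/23·21/4=3/4
back: M2=-32/15−4/15·3/4=-7/3
back: M1=4/3−1/4·-7/3=23/12
M: M0=0, M1=23/12, M2=-7/3, M3=3/4, M4=21/4, M5=0
seg 0: a=5, c=M0/2=0, d=(M1−M0)/(6·3)=23/216, b=Δ0−h0·(2M0+M1)/6=-21/8
seg 1: a=0, c=M1/2=23/24, d=(M2−M1)/(6·3)=-17/72, b=Δ1−h1·(2M1+M2)/6=1/4
seg 2: a=3, c=M2/2=-7/6, d=(M3−M2)/(6·3)=37/216, b=Δ2−h2·(2M2+M3)/6=-3/8
seg 3: a=-4, c=M3/2=3/8, d=(M4−M3)/(6·2)=3/8, b=Δ3−h3·(2M3+M4)/6=-11/4
seg 4: a=-5, c=M4/2=21/8, d=(M5−M4)/(6·1)=-7/8, b=Δ4−h4·(2M4+M5)/6=13/4
t_q=9/2 → seg 1, τ=3/2; S=0+1/4·τ+23/24·τ²+-17/72·τ³=111/64

  seg 0: a=5 b=-21/8 c=0 d=23/216
  seg 1: a=0 b=1/4 c=23/24 d=-17/72
  seg 2: a=3 b=-3/8 c=-7/6 d=37/216
  seg 3: a=-4 b=-11/4 c=3/8 d=3/8
  seg 4: a=-5 b=13/4 c=21/8 d=-7/8
S(9/2) = 111/64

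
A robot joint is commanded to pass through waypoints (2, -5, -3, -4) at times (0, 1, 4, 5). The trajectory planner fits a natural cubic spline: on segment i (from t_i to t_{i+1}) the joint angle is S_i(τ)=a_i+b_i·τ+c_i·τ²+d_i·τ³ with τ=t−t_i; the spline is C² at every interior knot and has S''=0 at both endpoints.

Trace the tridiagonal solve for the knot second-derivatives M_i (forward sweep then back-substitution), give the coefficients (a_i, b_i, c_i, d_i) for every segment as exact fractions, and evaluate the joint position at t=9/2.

  seg 0: a=2 b=-1354/165 c=0 d=199/165
  seg 1: a=-5 b=-757/165 c=199/55 d=-28/45
  seg 2: a=-3 b=53/165 c=-109/55 d=109/165
S(9/2) = -1431/440

Δ: Δ0=-7, Δ1=2/3, Δ2=-1
row 1: diag=8, rhs=46; c'=3/8, d'=23/4
row 2: denom=8−3·3/8=55/8; d'=(-10−3·23/4)/(55/8)=-218/55
back: M2=-218/55
back: M1=23/4−3/8·-218/55=398/55
M: M0=0, M1=398/55, M2=-218/55, M3=0
seg 0: a=2, c=M0/2=0, d=(M1−M0)/(6·1)=199/165, b=Δ0−h0·(2M0+M1)/6=-1354/165
seg 1: a=-5, c=M1/2=199/55, d=(M2−M1)/(6·3)=-28/45, b=Δ1−h1·(2M1+M2)/6=-757/165
seg 2: a=-3, c=M2/2=-109/55, d=(M3−M2)/(6·1)=109/165, b=Δ2−h2·(2M2+M3)/6=53/165
t_q=9/2 → seg 2, τ=1/2; S=-3+53/165·τ+-109/55·τ²+109/165·τ³=-1431/440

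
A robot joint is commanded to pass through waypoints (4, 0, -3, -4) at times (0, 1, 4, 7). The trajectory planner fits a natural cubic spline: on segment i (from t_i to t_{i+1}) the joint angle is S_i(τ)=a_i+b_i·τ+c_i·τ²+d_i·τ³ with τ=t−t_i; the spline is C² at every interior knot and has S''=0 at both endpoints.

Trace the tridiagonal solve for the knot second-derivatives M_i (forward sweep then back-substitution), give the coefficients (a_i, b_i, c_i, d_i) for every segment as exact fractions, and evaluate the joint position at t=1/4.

  seg 0: a=4 b=-382/87 c=0 d=34/87
  seg 1: a=0 b=-280/87 c=34/29 d=-113/783
  seg 2: a=-3 b=-7/87 c=-11/87 d=11/783
S(1/4) = 2699/928

Δ: Δ0=-4, Δ1=-1, Δ2=-1/3
row 1: diag=8, rhs=18; c'=3/8, d'=9/4
row 2: denom=12−3·3/8=87/8; d'=(4−3·9/4)/(87/8)=-22/87
back: M2=-22/87
back: M1=9/4−3/8·-22/87=68/29
M: M0=0, M1=68/29, M2=-22/87, M3=0
seg 0: a=4, c=M0/2=0, d=(M1−M0)/(6·1)=34/87, b=Δ0−h0·(2M0+M1)/6=-382/87
seg 1: a=0, c=M1/2=34/29, d=(M2−M1)/(6·3)=-113/783, b=Δ1−h1·(2M1+M2)/6=-280/87
seg 2: a=-3, c=M2/2=-11/87, d=(M3−M2)/(6·3)=11/783, b=Δ2−h2·(2M2+M3)/6=-7/87
t_q=1/4 → seg 0, τ=1/4; S=4+-382/87·τ+0·τ²+34/87·τ³=2699/928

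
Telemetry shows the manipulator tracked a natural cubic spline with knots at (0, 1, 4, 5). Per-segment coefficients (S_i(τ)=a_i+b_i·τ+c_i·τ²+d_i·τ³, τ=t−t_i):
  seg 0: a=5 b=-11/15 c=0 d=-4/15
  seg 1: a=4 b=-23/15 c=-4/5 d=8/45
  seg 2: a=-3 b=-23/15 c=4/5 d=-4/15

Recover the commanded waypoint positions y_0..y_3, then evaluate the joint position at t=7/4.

y_0 = S_0(0) = a_0 = 5
y_1 = S_1(0) = a_1 = 4
y_2 = S_2(0) = a_2 = -3
y_3 = S_2(1) = -4
t_q=7/4 is in segment 1 (τ=3/4); S_1(τ)=99/40

y_0=5 y_1=4 y_2=-3 y_3=-4
S(7/4) = 99/40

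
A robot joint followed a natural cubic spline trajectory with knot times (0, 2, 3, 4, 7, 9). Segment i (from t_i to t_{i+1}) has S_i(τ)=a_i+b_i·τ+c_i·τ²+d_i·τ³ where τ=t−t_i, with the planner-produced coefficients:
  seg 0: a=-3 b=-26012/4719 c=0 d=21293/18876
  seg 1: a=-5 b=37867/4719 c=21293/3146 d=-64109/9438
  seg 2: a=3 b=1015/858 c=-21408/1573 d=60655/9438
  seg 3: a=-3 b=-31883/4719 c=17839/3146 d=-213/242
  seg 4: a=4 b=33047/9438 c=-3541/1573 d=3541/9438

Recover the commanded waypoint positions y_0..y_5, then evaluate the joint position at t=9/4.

y_0=-3 y_1=-5 y_2=3 y_3=-3 y_4=4 y_5=5
S(9/4) = -539003/201344

y_0 = S_0(0) = a_0 = -3
y_1 = S_1(0) = a_1 = -5
y_2 = S_2(0) = a_2 = 3
y_3 = S_3(0) = a_3 = -3
y_4 = S_4(0) = a_4 = 4
y_5 = S_4(2) = 5
t_q=9/4 is in segment 1 (τ=1/4); S_1(τ)=-539003/201344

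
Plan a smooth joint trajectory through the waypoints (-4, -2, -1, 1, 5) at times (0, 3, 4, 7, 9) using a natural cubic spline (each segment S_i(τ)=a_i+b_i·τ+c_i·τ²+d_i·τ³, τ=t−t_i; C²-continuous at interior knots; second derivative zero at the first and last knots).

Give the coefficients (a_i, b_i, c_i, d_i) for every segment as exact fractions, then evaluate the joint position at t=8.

  seg 0: a=-4 b=1/2 c=0 d=1/54
  seg 1: a=-2 b=1 c=1/6 d=-1/6
  seg 2: a=-1 b=5/6 c=-1/3 d=5/54
  seg 3: a=1 b=4/3 c=1/2 d=-1/12
S(8) = 11/4

Δ: Δ0=2/3, Δ1=1, Δ2=2/3, Δ3=2
row 1: diag=8, rhs=2; c'=1/8, d'=1/4
row 2: denom=8−1·1/8=63/8; d'=(-2−1·1/4)/(63/8)=-2/7
row 3: denom=10−3·8/21=62/7; d'=(8−3·-2/7)/(62/7)=1
back: M3=1
back: M2=-2/7−8/21·1=-2/3
back: M1=1/4−1/8·-2/3=1/3
M: M0=0, M1=1/3, M2=-2/3, M3=1, M4=0
seg 0: a=-4, c=M0/2=0, d=(M1−M0)/(6·3)=1/54, b=Δ0−h0·(2M0+M1)/6=1/2
seg 1: a=-2, c=M1/2=1/6, d=(M2−M1)/(6·1)=-1/6, b=Δ1−h1·(2M1+M2)/6=1
seg 2: a=-1, c=M2/2=-1/3, d=(M3−M2)/(6·3)=5/54, b=Δ2−h2·(2M2+M3)/6=5/6
seg 3: a=1, c=M3/2=1/2, d=(M4−M3)/(6·2)=-1/12, b=Δ3−h3·(2M3+M4)/6=4/3
t_q=8 → seg 3, τ=1; S=1+4/3·τ+1/2·τ²+-1/12·τ³=11/4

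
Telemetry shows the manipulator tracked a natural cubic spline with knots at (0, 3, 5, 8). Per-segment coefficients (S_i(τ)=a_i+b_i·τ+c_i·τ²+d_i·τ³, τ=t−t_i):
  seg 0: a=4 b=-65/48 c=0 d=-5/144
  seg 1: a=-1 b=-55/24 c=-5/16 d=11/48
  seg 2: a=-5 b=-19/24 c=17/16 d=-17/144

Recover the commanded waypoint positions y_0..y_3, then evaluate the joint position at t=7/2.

y_0 = S_0(0) = a_0 = 4
y_1 = S_1(0) = a_1 = -1
y_2 = S_2(0) = a_2 = -5
y_3 = S_2(3) = -1
t_q=7/2 is in segment 1 (τ=1/2); S_1(τ)=-281/128

y_0=4 y_1=-1 y_2=-5 y_3=-1
S(7/2) = -281/128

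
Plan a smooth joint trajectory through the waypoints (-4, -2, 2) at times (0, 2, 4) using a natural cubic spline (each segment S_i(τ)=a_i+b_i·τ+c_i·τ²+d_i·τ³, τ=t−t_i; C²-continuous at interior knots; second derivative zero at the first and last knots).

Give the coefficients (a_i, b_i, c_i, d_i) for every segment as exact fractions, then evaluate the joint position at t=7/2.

  seg 0: a=-4 b=3/4 c=0 d=1/16
  seg 1: a=-2 b=3/2 c=3/8 d=-1/16
S(7/2) = 113/128

Δ: Δ0=1, Δ1=2
row 1: diag=8, rhs=6; c'=1/4, d'=3/4
back: M1=3/4
M: M0=0, M1=3/4, M2=0
seg 0: a=-4, c=M0/2=0, d=(M1−M0)/(6·2)=1/16, b=Δ0−h0·(2M0+M1)/6=3/4
seg 1: a=-2, c=M1/2=3/8, d=(M2−M1)/(6·2)=-1/16, b=Δ1−h1·(2M1+M2)/6=3/2
t_q=7/2 → seg 1, τ=3/2; S=-2+3/2·τ+3/8·τ²+-1/16·τ³=113/128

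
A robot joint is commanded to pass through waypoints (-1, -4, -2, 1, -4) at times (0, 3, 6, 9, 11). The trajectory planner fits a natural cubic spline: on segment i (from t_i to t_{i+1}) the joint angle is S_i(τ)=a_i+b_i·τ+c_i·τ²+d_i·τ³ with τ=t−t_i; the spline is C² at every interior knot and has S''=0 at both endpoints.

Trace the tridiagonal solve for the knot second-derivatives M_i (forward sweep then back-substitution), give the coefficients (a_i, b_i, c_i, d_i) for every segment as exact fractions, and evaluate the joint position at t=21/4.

  seg 0: a=-1 b=-1115/828 c=0 d=287/7452
  seg 1: a=-4 b=-127/414 c=287/828 d=-55/7452
  seg 2: a=-2 b=1303/828 c=58/207 d=-1171/7452
  seg 3: a=1 b=-409/414 c=-313/276 d=313/1656
S(21/4) = -773/256

Δ: Δ0=-1, Δ1=2/3, Δ2=1, Δ3=-5/2
row 1: diag=12, rhs=10; c'=1/4, d'=5/6
row 2: denom=12−3·1/4=45/4; d'=(2−3·5/6)/(45/4)=-2/45
row 3: denom=10−3·4/15=46/5; d'=(-21−3·-2/45)/(46/5)=-313/138
back: M3=-313/138
back: M2=-2/45−4/15·-313/138=116/207
back: M1=5/6−1/4·116/207=287/414
M: M0=0, M1=287/414, M2=116/207, M3=-313/138, M4=0
seg 0: a=-1, c=M0/2=0, d=(M1−M0)/(6·3)=287/7452, b=Δ0−h0·(2M0+M1)/6=-1115/828
seg 1: a=-4, c=M1/2=287/828, d=(M2−M1)/(6·3)=-55/7452, b=Δ1−h1·(2M1+M2)/6=-127/414
seg 2: a=-2, c=M2/2=58/207, d=(M3−M2)/(6·3)=-1171/7452, b=Δ2−h2·(2M2+M3)/6=1303/828
seg 3: a=1, c=M3/2=-313/276, d=(M4−M3)/(6·2)=313/1656, b=Δ3−h3·(2M3+M4)/6=-409/414
t_q=21/4 → seg 1, τ=9/4; S=-4+-127/414·τ+287/828·τ²+-55/7452·τ³=-773/256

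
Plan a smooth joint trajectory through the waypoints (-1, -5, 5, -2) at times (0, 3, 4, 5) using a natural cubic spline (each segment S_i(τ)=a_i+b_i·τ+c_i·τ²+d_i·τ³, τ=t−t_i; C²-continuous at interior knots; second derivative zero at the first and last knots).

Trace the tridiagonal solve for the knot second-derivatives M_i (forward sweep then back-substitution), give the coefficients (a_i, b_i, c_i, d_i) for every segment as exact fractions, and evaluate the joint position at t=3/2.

Δ: Δ0=-4/3, Δ1=10, Δ2=-7
row 1: diag=8, rhs=68; c'=1/8, d'=17/2
row 2: denom=4−1·1/8=31/8; d'=(-102−1·17/2)/(31/8)=-884/31
back: M2=-884/31
back: M1=17/2−1/8·-884/31=374/31
M: M0=0, M1=374/31, M2=-884/31, M3=0
seg 0: a=-1, c=M0/2=0, d=(M1−M0)/(6·3)=187/279, b=Δ0−h0·(2M0+M1)/6=-685/93
seg 1: a=-5, c=M1/2=187/31, d=(M2−M1)/(6·1)=-629/93, b=Δ1−h1·(2M1+M2)/6=998/93
seg 2: a=5, c=M2/2=-442/31, d=(M3−M2)/(6·1)=442/93, b=Δ2−h2·(2M2+M3)/6=233/93
t_q=3/2 → seg 0, τ=3/2; S=-1+-685/93·τ+0·τ²+187/279·τ³=-2427/248

  seg 0: a=-1 b=-685/93 c=0 d=187/279
  seg 1: a=-5 b=998/93 c=187/31 d=-629/93
  seg 2: a=5 b=233/93 c=-442/31 d=442/93
S(3/2) = -2427/248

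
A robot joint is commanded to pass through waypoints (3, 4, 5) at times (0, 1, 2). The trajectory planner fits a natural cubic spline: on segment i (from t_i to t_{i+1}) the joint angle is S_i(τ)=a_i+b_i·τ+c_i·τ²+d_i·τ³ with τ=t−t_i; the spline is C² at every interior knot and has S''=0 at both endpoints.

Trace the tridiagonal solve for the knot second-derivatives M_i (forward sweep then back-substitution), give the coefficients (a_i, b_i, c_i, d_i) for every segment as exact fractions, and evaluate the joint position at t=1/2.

  seg 0: a=3 b=1 c=0 d=0
  seg 1: a=4 b=1 c=0 d=0
S(1/2) = 7/2

Δ: Δ0=1, Δ1=1
row 1: diag=4, rhs=0; c'=1/4, d'=0
back: M1=0
M: M0=0, M1=0, M2=0
seg 0: a=3, c=M0/2=0, d=(M1−M0)/(6·1)=0, b=Δ0−h0·(2M0+M1)/6=1
seg 1: a=4, c=M1/2=0, d=(M2−M1)/(6·1)=0, b=Δ1−h1·(2M1+M2)/6=1
t_q=1/2 → seg 0, τ=1/2; S=3+1·τ+0·τ²+0·τ³=7/2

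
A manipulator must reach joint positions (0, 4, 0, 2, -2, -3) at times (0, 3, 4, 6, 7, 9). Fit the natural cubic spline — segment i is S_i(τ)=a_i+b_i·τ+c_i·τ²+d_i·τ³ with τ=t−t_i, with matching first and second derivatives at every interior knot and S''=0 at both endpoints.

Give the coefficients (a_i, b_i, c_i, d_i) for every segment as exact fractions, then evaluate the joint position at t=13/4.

  seg 0: a=0 b=16918/4359 c=0 d=-1234/4359
  seg 1: a=4 b=-16400/4359 c=-3702/1453 d=10070/4359
  seg 2: a=0 b=-8402/4359 c=6368/1453 d=-25447/17436
  seg 3: a=2 b=-8327/4359 c=-12711/2906 d=19915/8718
  seg 4: a=-2 b=-33175/8718 c=3602/1453 d=-1801/4359
S(13/4) = 136525/46496

Δ: Δ0=4/3, Δ1=-4, Δ2=1, Δ3=-4, Δ4=-1/2
row 1: diag=8, rhs=-32; c'=1/8, d'=-4
row 2: denom=6−1·1/8=47/8; d'=(30−1·-4)/(47/8)=272/47
row 3: denom=6−2·16/47=250/47; d'=(-30−2·272/47)/(250/47)=-977/125
row 4: denom=6−1·47/250=1453/250; d'=(21−1·-977/125)/(1453/250)=7204/1453
back: M4=7204/1453
back: M3=-977/125−47/250·7204/1453=-12711/1453
back: M2=272/47−16/47·-12711/1453=12736/1453
back: M1=-4−1/8·12736/1453=-7404/1453
M: M0=0, M1=-7404/1453, M2=12736/1453, M3=-12711/1453, M4=7204/1453, M5=0
seg 0: a=0, c=M0/2=0, d=(M1−M0)/(6·3)=-1234/4359, b=Δ0−h0·(2M0+M1)/6=16918/4359
seg 1: a=4, c=M1/2=-3702/1453, d=(M2−M1)/(6·1)=10070/4359, b=Δ1−h1·(2M1+M2)/6=-16400/4359
seg 2: a=0, c=M2/2=6368/1453, d=(M3−M2)/(6·2)=-25447/17436, b=Δ2−h2·(2M2+M3)/6=-8402/4359
seg 3: a=2, c=M3/2=-12711/2906, d=(M4−M3)/(6·1)=19915/8718, b=Δ3−h3·(2M3+M4)/6=-8327/4359
seg 4: a=-2, c=M4/2=3602/1453, d=(M5−M4)/(6·2)=-1801/4359, b=Δ4−h4·(2M4+M5)/6=-33175/8718
t_q=13/4 → seg 1, τ=1/4; S=4+-16400/4359·τ+-3702/1453·τ²+10070/4359·τ³=136525/46496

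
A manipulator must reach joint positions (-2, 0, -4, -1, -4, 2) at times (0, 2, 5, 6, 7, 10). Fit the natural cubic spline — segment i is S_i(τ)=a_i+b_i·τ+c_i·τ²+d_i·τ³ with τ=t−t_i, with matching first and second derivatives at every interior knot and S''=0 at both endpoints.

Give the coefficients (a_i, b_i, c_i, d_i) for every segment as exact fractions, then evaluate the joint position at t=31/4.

Δ: Δ0=1, Δ1=-4/3, Δ2=3, Δ3=-3, Δ4=2
row 1: diag=10, rhs=-14; c'=3/10, d'=-7/5
row 2: denom=8−3·3/10=71/10; d'=(26−3·-7/5)/(71/10)=302/71
row 3: denom=4−1·10/71=274/71; d'=(-36−1·302/71)/(274/71)=-1429/137
row 4: denom=8−1·71/274=2121/274; d'=(30−1·-1429/137)/(2121/274)=11078/2121
back: M4=11078/2121
back: M3=-1429/137−71/274·11078/2121=-24994/2121
back: M2=302/71−10/71·-24994/2121=12542/2121
back: M1=-7/5−3/10·12542/2121=-2244/707
M: M0=0, M1=-2244/707, M2=12542/2121, M3=-24994/2121, M4=11078/2121, M5=0
seg 0: a=-2, c=M0/2=0, d=(M1−M0)/(6·2)=-187/707, b=Δ0−h0·(2M0+M1)/6=1455/707
seg 1: a=0, c=M1/2=-1122/707, d=(M2−M1)/(6·3)=9637/19089, b=Δ1−h1·(2M1+M2)/6=-789/707
seg 2: a=-4, c=M2/2=6271/2121, d=(M3−M2)/(6·1)=-6256/2121, b=Δ2−h2·(2M2+M3)/6=2116/707
seg 3: a=-1, c=M3/2=-12497/2121, d=(M4−M3)/(6·1)=2004/707, b=Δ3−h3·(2M3+M4)/6=122/2121
seg 4: a=-4, c=M4/2=5539/2121, d=(M5−M4)/(6·3)=-5539/19089, b=Δ4−h4·(2M4+M5)/6=-6836/2121
t_q=31/4 → seg 4, τ=3/4; S=-4+-6836/2121·τ+5539/2121·τ²+-5539/19089·τ³=-32777/6464

  seg 0: a=-2 b=1455/707 c=0 d=-187/707
  seg 1: a=0 b=-789/707 c=-1122/707 d=9637/19089
  seg 2: a=-4 b=2116/707 c=6271/2121 d=-6256/2121
  seg 3: a=-1 b=122/2121 c=-12497/2121 d=2004/707
  seg 4: a=-4 b=-6836/2121 c=5539/2121 d=-5539/19089
S(31/4) = -32777/6464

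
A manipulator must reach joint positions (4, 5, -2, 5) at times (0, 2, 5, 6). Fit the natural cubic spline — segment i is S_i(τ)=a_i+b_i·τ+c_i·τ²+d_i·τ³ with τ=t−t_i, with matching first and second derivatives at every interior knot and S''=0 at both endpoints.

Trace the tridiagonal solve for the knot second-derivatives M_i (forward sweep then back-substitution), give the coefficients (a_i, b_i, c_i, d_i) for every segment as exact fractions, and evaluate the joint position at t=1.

  seg 0: a=4 b=821/426 c=0 d=-76/213
  seg 1: a=5 b=-1003/426 c=-152/71 d=305/426
  seg 2: a=-2 b=880/213 c=611/142 d=-611/426
S(1) = 791/142

Δ: Δ0=1/2, Δ1=-7/3, Δ2=7
row 1: diag=10, rhs=-17; c'=3/10, d'=-17/10
row 2: denom=8−3·3/10=71/10; d'=(56−3·-17/10)/(71/10)=611/71
back: M2=611/71
back: M1=-17/10−3/10·611/71=-304/71
M: M0=0, M1=-304/71, M2=611/71, M3=0
seg 0: a=4, c=M0/2=0, d=(M1−M0)/(6·2)=-76/213, b=Δ0−h0·(2M0+M1)/6=821/426
seg 1: a=5, c=M1/2=-152/71, d=(M2−M1)/(6·3)=305/426, b=Δ1−h1·(2M1+M2)/6=-1003/426
seg 2: a=-2, c=M2/2=611/142, d=(M3−M2)/(6·1)=-611/426, b=Δ2−h2·(2M2+M3)/6=880/213
t_q=1 → seg 0, τ=1; S=4+821/426·τ+0·τ²+-76/213·τ³=791/142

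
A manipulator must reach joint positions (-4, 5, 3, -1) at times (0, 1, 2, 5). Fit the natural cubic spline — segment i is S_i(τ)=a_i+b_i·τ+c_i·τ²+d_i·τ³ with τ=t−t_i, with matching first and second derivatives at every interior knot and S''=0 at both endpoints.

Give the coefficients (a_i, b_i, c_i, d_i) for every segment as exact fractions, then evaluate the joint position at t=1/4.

  seg 0: a=-4 b=1103/93 c=0 d=-266/93
  seg 1: a=5 b=305/93 c=-266/31 d=307/93
  seg 2: a=3 b=-370/93 c=41/31 d=-41/279
S(1/4) = -1071/992

Δ: Δ0=9, Δ1=-2, Δ2=-4/3
row 1: diag=4, rhs=-66; c'=1/4, d'=-33/2
row 2: denom=8−1·1/4=31/4; d'=(4−1·-33/2)/(31/4)=82/31
back: M2=82/31
back: M1=-33/2−1/4·82/31=-532/31
M: M0=0, M1=-532/31, M2=82/31, M3=0
seg 0: a=-4, c=M0/2=0, d=(M1−M0)/(6·1)=-266/93, b=Δ0−h0·(2M0+M1)/6=1103/93
seg 1: a=5, c=M1/2=-266/31, d=(M2−M1)/(6·1)=307/93, b=Δ1−h1·(2M1+M2)/6=305/93
seg 2: a=3, c=M2/2=41/31, d=(M3−M2)/(6·3)=-41/279, b=Δ2−h2·(2M2+M3)/6=-370/93
t_q=1/4 → seg 0, τ=1/4; S=-4+1103/93·τ+0·τ²+-266/93·τ³=-1071/992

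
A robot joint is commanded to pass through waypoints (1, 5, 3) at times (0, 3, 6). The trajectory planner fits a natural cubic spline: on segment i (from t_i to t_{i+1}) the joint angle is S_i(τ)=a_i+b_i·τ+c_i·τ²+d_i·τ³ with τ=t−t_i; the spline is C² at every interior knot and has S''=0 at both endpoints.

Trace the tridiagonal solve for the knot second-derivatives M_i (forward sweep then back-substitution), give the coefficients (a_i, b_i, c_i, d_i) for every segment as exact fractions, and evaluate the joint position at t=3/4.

Δ: Δ0=4/3, Δ1=-2/3
row 1: diag=12, rhs=-12; c'=1/4, d'=-1
back: M1=-1
M: M0=0, M1=-1, M2=0
seg 0: a=1, c=M0/2=0, d=(M1−M0)/(6·3)=-1/18, b=Δ0−h0·(2M0+M1)/6=11/6
seg 1: a=5, c=M1/2=-1/2, d=(M2−M1)/(6·3)=1/18, b=Δ1−h1·(2M1+M2)/6=1/3
t_q=3/4 → seg 0, τ=3/4; S=1+11/6·τ+0·τ²+-1/18·τ³=301/128

  seg 0: a=1 b=11/6 c=0 d=-1/18
  seg 1: a=5 b=1/3 c=-1/2 d=1/18
S(3/4) = 301/128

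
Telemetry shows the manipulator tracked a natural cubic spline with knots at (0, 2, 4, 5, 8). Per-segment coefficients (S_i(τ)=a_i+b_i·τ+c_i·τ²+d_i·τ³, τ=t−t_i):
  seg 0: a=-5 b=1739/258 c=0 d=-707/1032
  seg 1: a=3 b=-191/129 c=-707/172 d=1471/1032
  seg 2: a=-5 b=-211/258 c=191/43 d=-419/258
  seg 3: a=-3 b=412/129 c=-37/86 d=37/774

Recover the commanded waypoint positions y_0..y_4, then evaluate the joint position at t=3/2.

y_0=-5 y_1=3 y_2=-5 y_3=-3 y_4=4
S(3/2) = 7701/2752

y_0 = S_0(0) = a_0 = -5
y_1 = S_1(0) = a_1 = 3
y_2 = S_2(0) = a_2 = -5
y_3 = S_3(0) = a_3 = -3
y_4 = S_3(3) = 4
t_q=3/2 is in segment 0 (τ=3/2); S_0(τ)=7701/2752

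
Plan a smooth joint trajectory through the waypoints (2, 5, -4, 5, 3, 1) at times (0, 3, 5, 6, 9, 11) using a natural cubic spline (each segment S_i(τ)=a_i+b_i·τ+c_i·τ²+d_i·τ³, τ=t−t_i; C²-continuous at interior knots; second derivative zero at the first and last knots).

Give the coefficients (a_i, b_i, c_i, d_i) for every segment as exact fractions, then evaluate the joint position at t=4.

  seg 0: a=2 b=17065/3876 c=0 d=-13189/34884
  seg 1: a=5 b=-11251/1938 c=-13189/3876 d=15719/7752
  seg 2: a=-4 b=1588/323 c=8492/969 d=-4535/969
  seg 3: a=5 b=479/57 c=-5113/969 d=6550/8721
  seg 4: a=3 b=-2885/969 c=479/323 d=-479/1938
S(4) = -16903/7752

Δ: Δ0=1, Δ1=-9/2, Δ2=9, Δ3=-2/3, Δ4=-1
row 1: diag=10, rhs=-33; c'=1/5, d'=-33/10
row 2: denom=6−2·1/5=28/5; d'=(81−2·-33/10)/(28/5)=219/14
row 3: denom=8−1·5/28=219/28; d'=(-58−1·219/14)/(219/28)=-2062/219
row 4: denom=10−3·28/73=646/73; d'=(-2−3·-2062/219)/(646/73)=958/323
back: M4=958/323
back: M3=-2062/219−28/73·958/323=-10226/969
back: M2=219/14−5/28·-10226/969=16984/969
back: M1=-33/10−1/5·16984/969=-13189/1938
M: M0=0, M1=-13189/1938, M2=16984/969, M3=-10226/969, M4=958/323, M5=0
seg 0: a=2, c=M0/2=0, d=(M1−M0)/(6·3)=-13189/34884, b=Δ0−h0·(2M0+M1)/6=17065/3876
seg 1: a=5, c=M1/2=-13189/3876, d=(M2−M1)/(6·2)=15719/7752, b=Δ1−h1·(2M1+M2)/6=-11251/1938
seg 2: a=-4, c=M2/2=8492/969, d=(M3−M2)/(6·1)=-4535/969, b=Δ2−h2·(2M2+M3)/6=1588/323
seg 3: a=5, c=M3/2=-5113/969, d=(M4−M3)/(6·3)=6550/8721, b=Δ3−h3·(2M3+M4)/6=479/57
seg 4: a=3, c=M4/2=479/323, d=(M5−M4)/(6·2)=-479/1938, b=Δ4−h4·(2M4+M5)/6=-2885/969
t_q=4 → seg 1, τ=1; S=5+-11251/1938·τ+-13189/3876·τ²+15719/7752·τ³=-16903/7752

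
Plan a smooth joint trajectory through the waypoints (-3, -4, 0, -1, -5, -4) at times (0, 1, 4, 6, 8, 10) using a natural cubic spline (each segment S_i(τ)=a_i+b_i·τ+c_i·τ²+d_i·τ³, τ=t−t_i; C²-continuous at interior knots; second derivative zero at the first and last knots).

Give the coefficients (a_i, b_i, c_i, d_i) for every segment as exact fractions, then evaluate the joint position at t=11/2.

Δ: Δ0=-1, Δ1=4/3, Δ2=-1/2, Δ3=-2, Δ4=1/2
row 1: diag=8, rhs=14; c'=3/8, d'=7/4
row 2: denom=10−3·3/8=71/8; d'=(-11−3·7/4)/(71/8)=-130/71
row 3: denom=8−2·16/71=536/71; d'=(-9−2·-130/71)/(536/71)=-379/536
row 4: denom=8−2·71/268=1001/134; d'=(15−2·-379/536)/(1001/134)=4399/2002
back: M4=4399/2002
back: M3=-379/536−71/268·4399/2002=-2581/2002
back: M2=-130/71−16/71·-2581/2002=-1542/1001
back: M1=7/4−3/8·-1542/1001=2330/1001
M: M0=0, M1=2330/1001, M2=-1542/1001, M3=-2581/2002, M4=4399/2002, M5=0
seg 0: a=-3, c=M0/2=0, d=(M1−M0)/(6·1)=1165/3003, b=Δ0−h0·(2M0+M1)/6=-4168/3003
seg 1: a=-4, c=M1/2=1165/1001, d=(M2−M1)/(6·3)=-176/819, b=Δ1−h1·(2M1+M2)/6=-673/3003
seg 2: a=0, c=M2/2=-771/1001, d=(M3−M2)/(6·2)=503/24024, b=Δ2−h2·(2M2+M3)/6=221/231
seg 3: a=-1, c=M3/2=-2581/4004, d=(M4−M3)/(6·2)=1745/6006, b=Δ3−h3·(2M3+M4)/6=-1607/858
seg 4: a=-5, c=M4/2=4399/4004, d=(M5−M4)/(6·2)=-4399/24024, b=Δ4−h4·(2M4+M5)/6=-5795/6006
t_q=11/2 → seg 2, τ=3/2; S=0+221/231·τ+-771/1001·τ²+503/24024·τ³=-14561/64064

  seg 0: a=-3 b=-4168/3003 c=0 d=1165/3003
  seg 1: a=-4 b=-673/3003 c=1165/1001 d=-176/819
  seg 2: a=0 b=221/231 c=-771/1001 d=503/24024
  seg 3: a=-1 b=-1607/858 c=-2581/4004 d=1745/6006
  seg 4: a=-5 b=-5795/6006 c=4399/4004 d=-4399/24024
S(11/2) = -14561/64064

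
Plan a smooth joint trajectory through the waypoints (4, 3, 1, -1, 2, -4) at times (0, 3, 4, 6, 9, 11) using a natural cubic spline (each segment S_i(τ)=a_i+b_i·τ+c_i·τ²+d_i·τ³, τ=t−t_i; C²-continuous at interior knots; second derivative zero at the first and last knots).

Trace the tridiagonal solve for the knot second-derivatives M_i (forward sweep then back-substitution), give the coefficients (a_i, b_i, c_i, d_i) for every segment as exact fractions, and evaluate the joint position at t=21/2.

Δ: Δ0=-1/3, Δ1=-2, Δ2=-1, Δ3=1, Δ4=-3
row 1: diag=8, rhs=-10; c'=1/8, d'=-5/4
row 2: denom=6−1·1/8=47/8; d'=(6−1·-5/4)/(47/8)=58/47
row 3: denom=10−2·16/47=438/47; d'=(12−2·58/47)/(438/47)=224/219
row 4: denom=10−3·47/146=1319/146; d'=(-24−3·224/219)/(1319/146)=-3952/1319
back: M4=-3952/1319
back: M3=224/219−47/146·-3952/1319=7864/3957
back: M2=58/47−16/47·7864/3957=2206/3957
back: M1=-5/4−1/8·2206/3957=-5222/3957
M: M0=0, M1=-5222/3957, M2=2206/3957, M3=7864/3957, M4=-3952/1319, M5=0
seg 0: a=4, c=M0/2=0, d=(M1−M0)/(6·3)=-2611/35613, b=Δ0−h0·(2M0+M1)/6=1292/3957
seg 1: a=3, c=M1/2=-2611/3957, d=(M2−M1)/(6·1)=1238/3957, b=Δ1−h1·(2M1+M2)/6=-6541/3957
seg 2: a=1, c=M2/2=1103/3957, d=(M3−M2)/(6·2)=943/7914, b=Δ2−h2·(2M2+M3)/6=-2683/1319
seg 3: a=-1, c=M3/2=3932/3957, d=(M4−M3)/(6·3)=-9860/35613, b=Δ3−h3·(2M3+M4)/6=2021/3957
seg 4: a=2, c=M4/2=-1976/1319, d=(M5−M4)/(6·2)=988/3957, b=Δ4−h4·(2M4+M5)/6=-3967/3957
t_q=21/2 → seg 4, τ=3/2; S=2+-3967/3957·τ+-1976/1319·τ²+988/3957·τ³=-2680/1319

  seg 0: a=4 b=1292/3957 c=0 d=-2611/35613
  seg 1: a=3 b=-6541/3957 c=-2611/3957 d=1238/3957
  seg 2: a=1 b=-2683/1319 c=1103/3957 d=943/7914
  seg 3: a=-1 b=2021/3957 c=3932/3957 d=-9860/35613
  seg 4: a=2 b=-3967/3957 c=-1976/1319 d=988/3957
S(21/2) = -2680/1319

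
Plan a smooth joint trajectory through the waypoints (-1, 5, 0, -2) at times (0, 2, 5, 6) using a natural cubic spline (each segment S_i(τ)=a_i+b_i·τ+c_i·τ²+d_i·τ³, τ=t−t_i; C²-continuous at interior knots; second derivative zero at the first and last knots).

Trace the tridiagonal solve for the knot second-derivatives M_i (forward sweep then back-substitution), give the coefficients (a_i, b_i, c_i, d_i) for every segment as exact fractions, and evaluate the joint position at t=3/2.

  seg 0: a=-1 b=857/213 c=0 d=-109/426
  seg 1: a=5 b=203/213 c=-109/71 d=47/213
  seg 2: a=0 b=-490/213 c=32/71 d=-32/213
S(3/2) = 4739/1136

Δ: Δ0=3, Δ1=-5/3, Δ2=-2
row 1: diag=10, rhs=-28; c'=3/10, d'=-14/5
row 2: denom=8−3·3/10=71/10; d'=(-2−3·-14/5)/(71/10)=64/71
back: M2=64/71
back: M1=-14/5−3/10·64/71=-218/71
M: M0=0, M1=-218/71, M2=64/71, M3=0
seg 0: a=-1, c=M0/2=0, d=(M1−M0)/(6·2)=-109/426, b=Δ0−h0·(2M0+M1)/6=857/213
seg 1: a=5, c=M1/2=-109/71, d=(M2−M1)/(6·3)=47/213, b=Δ1−h1·(2M1+M2)/6=203/213
seg 2: a=0, c=M2/2=32/71, d=(M3−M2)/(6·1)=-32/213, b=Δ2−h2·(2M2+M3)/6=-490/213
t_q=3/2 → seg 0, τ=3/2; S=-1+857/213·τ+0·τ²+-109/426·τ³=4739/1136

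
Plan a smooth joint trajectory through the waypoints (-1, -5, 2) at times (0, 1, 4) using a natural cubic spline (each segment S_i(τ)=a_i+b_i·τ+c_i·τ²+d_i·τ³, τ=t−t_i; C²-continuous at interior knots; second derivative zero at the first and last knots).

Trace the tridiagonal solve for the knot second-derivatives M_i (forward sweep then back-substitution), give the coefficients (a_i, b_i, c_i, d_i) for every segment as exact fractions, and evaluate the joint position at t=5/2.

  seg 0: a=-1 b=-115/24 c=0 d=19/24
  seg 1: a=-5 b=-29/12 c=19/8 d=-19/72
S(5/2) = -267/64

Δ: Δ0=-4, Δ1=7/3
row 1: diag=8, rhs=38; c'=3/8, d'=19/4
back: M1=19/4
M: M0=0, M1=19/4, M2=0
seg 0: a=-1, c=M0/2=0, d=(M1−M0)/(6·1)=19/24, b=Δ0−h0·(2M0+M1)/6=-115/24
seg 1: a=-5, c=M1/2=19/8, d=(M2−M1)/(6·3)=-19/72, b=Δ1−h1·(2M1+M2)/6=-29/12
t_q=5/2 → seg 1, τ=3/2; S=-5+-29/12·τ+19/8·τ²+-19/72·τ³=-267/64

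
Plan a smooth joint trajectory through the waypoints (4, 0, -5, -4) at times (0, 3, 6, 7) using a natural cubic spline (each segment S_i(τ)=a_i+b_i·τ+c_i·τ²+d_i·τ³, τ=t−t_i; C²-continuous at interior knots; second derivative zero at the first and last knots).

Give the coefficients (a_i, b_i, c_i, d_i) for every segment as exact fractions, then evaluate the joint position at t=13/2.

  seg 0: a=4 b=-28/29 c=0 d=-32/783
  seg 1: a=0 b=-60/29 c=-32/87 d=131/783
  seg 2: a=-5 b=7/29 c=33/29 d=-11/29
S(13/2) = -1077/232

Δ: Δ0=-4/3, Δ1=-5/3, Δ2=1
row 1: diag=12, rhs=-2; c'=1/4, d'=-1/6
row 2: denom=8−3·1/4=29/4; d'=(16−3·-1/6)/(29/4)=66/29
back: M2=66/29
back: M1=-1/6−1/4·66/29=-64/87
M: M0=0, M1=-64/87, M2=66/29, M3=0
seg 0: a=4, c=M0/2=0, d=(M1−M0)/(6·3)=-32/783, b=Δ0−h0·(2M0+M1)/6=-28/29
seg 1: a=0, c=M1/2=-32/87, d=(M2−M1)/(6·3)=131/783, b=Δ1−h1·(2M1+M2)/6=-60/29
seg 2: a=-5, c=M2/2=33/29, d=(M3−M2)/(6·1)=-11/29, b=Δ2−h2·(2M2+M3)/6=7/29
t_q=13/2 → seg 2, τ=1/2; S=-5+7/29·τ+33/29·τ²+-11/29·τ³=-1077/232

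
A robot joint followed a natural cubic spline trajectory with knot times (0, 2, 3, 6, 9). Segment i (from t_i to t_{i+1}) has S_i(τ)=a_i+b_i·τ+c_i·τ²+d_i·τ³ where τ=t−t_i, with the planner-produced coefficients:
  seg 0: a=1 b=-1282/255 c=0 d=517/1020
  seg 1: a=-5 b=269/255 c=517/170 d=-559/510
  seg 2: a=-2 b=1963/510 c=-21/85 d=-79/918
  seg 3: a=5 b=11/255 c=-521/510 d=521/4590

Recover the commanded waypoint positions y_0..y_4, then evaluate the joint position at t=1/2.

y_0=1 y_1=-5 y_2=-2 y_3=5 y_4=-1
S(1/2) = -789/544

y_0 = S_0(0) = a_0 = 1
y_1 = S_1(0) = a_1 = -5
y_2 = S_2(0) = a_2 = -2
y_3 = S_3(0) = a_3 = 5
y_4 = S_3(3) = -1
t_q=1/2 is in segment 0 (τ=1/2); S_0(τ)=-789/544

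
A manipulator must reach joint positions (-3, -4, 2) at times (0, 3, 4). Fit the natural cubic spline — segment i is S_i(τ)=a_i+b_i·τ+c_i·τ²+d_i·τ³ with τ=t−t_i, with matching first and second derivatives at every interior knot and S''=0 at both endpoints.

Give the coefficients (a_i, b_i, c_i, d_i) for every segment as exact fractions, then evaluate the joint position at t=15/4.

Δ: Δ0=-1/3, Δ1=6
row 1: diag=8, rhs=38; c'=1/8, d'=19/4
back: M1=19/4
M: M0=0, M1=19/4, M2=0
seg 0: a=-3, c=M0/2=0, d=(M1−M0)/(6·3)=19/72, b=Δ0−h0·(2M0+M1)/6=-65/24
seg 1: a=-4, c=M1/2=19/8, d=(M2−M1)/(6·1)=-19/24, b=Δ1−h1·(2M1+M2)/6=53/12
t_q=15/4 → seg 1, τ=3/4; S=-4+53/12·τ+19/8·τ²+-19/24·τ³=161/512

  seg 0: a=-3 b=-65/24 c=0 d=19/72
  seg 1: a=-4 b=53/12 c=19/8 d=-19/24
S(15/4) = 161/512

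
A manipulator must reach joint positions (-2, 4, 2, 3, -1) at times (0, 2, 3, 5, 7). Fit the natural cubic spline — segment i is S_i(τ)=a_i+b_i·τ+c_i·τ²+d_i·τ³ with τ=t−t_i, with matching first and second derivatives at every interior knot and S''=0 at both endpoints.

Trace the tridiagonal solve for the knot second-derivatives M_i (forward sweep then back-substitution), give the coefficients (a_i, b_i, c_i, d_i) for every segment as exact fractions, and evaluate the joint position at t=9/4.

  seg 0: a=-2 b=629/128 c=0 d=-245/512
  seg 1: a=4 b=-53/64 c=-735/256 d=435/256
  seg 2: a=2 b=-377/256 c=285/128 d=-635/1024
  seg 3: a=3 b=-1/128 c=-765/512 d=255/1024
S(9/4) = 59639/16384

Δ: Δ0=3, Δ1=-2, Δ2=1/2, Δ3=-2
row 1: diag=6, rhs=-30; c'=1/6, d'=-5
row 2: denom=6−1·1/6=35/6; d'=(15−1·-5)/(35/6)=24/7
row 3: denom=8−2·12/35=256/35; d'=(-15−2·24/7)/(256/35)=-765/256
back: M3=-765/256
back: M2=24/7−12/35·-765/256=285/64
back: M1=-5−1/6·285/64=-735/128
M: M0=0, M1=-735/128, M2=285/64, M3=-765/256, M4=0
seg 0: a=-2, c=M0/2=0, d=(M1−M0)/(6·2)=-245/512, b=Δ0−h0·(2M0+M1)/6=629/128
seg 1: a=4, c=M1/2=-735/256, d=(M2−M1)/(6·1)=435/256, b=Δ1−h1·(2M1+M2)/6=-53/64
seg 2: a=2, c=M2/2=285/128, d=(M3−M2)/(6·2)=-635/1024, b=Δ2−h2·(2M2+M3)/6=-377/256
seg 3: a=3, c=M3/2=-765/512, d=(M4−M3)/(6·2)=255/1024, b=Δ3−h3·(2M3+M4)/6=-1/128
t_q=9/4 → seg 1, τ=1/4; S=4+-53/64·τ+-735/256·τ²+435/256·τ³=59639/16384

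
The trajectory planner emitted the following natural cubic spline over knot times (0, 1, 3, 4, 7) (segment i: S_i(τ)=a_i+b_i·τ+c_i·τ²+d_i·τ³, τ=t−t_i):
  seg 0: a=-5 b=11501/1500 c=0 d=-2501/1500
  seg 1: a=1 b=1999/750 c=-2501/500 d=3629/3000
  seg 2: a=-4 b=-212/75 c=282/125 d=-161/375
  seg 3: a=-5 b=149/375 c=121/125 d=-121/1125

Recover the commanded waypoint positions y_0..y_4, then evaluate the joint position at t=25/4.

y_0=-5 y_1=1 y_2=-4 y_3=-5 y_4=2
S(25/4) = -689/1600

y_0 = S_0(0) = a_0 = -5
y_1 = S_1(0) = a_1 = 1
y_2 = S_2(0) = a_2 = -4
y_3 = S_3(0) = a_3 = -5
y_4 = S_3(3) = 2
t_q=25/4 is in segment 3 (τ=9/4); S_3(τ)=-689/1600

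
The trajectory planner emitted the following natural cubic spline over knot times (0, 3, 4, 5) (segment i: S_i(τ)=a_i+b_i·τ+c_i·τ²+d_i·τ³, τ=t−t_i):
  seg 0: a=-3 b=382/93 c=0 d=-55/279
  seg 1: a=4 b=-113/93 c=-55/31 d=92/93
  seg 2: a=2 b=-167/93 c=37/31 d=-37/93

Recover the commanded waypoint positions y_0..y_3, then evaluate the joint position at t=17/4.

y_0=-3 y_1=4 y_2=2 y_3=1
S(17/4) = 3213/1984

y_0 = S_0(0) = a_0 = -3
y_1 = S_1(0) = a_1 = 4
y_2 = S_2(0) = a_2 = 2
y_3 = S_2(1) = 1
t_q=17/4 is in segment 2 (τ=1/4); S_2(τ)=3213/1984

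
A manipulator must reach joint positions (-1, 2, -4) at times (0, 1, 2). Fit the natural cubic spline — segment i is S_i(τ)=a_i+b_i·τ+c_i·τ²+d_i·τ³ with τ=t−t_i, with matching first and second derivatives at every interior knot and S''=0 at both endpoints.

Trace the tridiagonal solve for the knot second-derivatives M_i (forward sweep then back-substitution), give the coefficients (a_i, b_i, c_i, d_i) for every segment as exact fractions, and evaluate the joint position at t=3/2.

  seg 0: a=-1 b=21/4 c=0 d=-9/4
  seg 1: a=2 b=-3/2 c=-27/4 d=9/4
S(3/2) = -5/32

Δ: Δ0=3, Δ1=-6
row 1: diag=4, rhs=-54; c'=1/4, d'=-27/2
back: M1=-27/2
M: M0=0, M1=-27/2, M2=0
seg 0: a=-1, c=M0/2=0, d=(M1−M0)/(6·1)=-9/4, b=Δ0−h0·(2M0+M1)/6=21/4
seg 1: a=2, c=M1/2=-27/4, d=(M2−M1)/(6·1)=9/4, b=Δ1−h1·(2M1+M2)/6=-3/2
t_q=3/2 → seg 1, τ=1/2; S=2+-3/2·τ+-27/4·τ²+9/4·τ³=-5/32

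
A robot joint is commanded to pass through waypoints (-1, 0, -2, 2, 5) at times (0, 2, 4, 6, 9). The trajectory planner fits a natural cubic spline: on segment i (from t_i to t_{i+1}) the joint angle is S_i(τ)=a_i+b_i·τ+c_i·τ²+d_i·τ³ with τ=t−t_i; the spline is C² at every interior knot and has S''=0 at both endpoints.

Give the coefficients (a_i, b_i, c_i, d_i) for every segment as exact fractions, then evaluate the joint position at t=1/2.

  seg 0: a=-1 b=80/71 c=0 d=-89/568
  seg 1: a=0 b=-107/142 c=-267/284 d=29/71
  seg 2: a=-2 b=55/142 c=429/284 d=-25/71
  seg 3: a=2 b=313/142 c=-171/284 d=19/284
S(1/2) = -2073/4544

Δ: Δ0=1/2, Δ1=-1, Δ2=2, Δ3=1
row 1: diag=8, rhs=-9; c'=1/4, d'=-9/8
row 2: denom=8−2·1/4=15/2; d'=(18−2·-9/8)/(15/2)=27/10
row 3: denom=10−2·4/15=142/15; d'=(-6−2·27/10)/(142/15)=-171/142
back: M3=-171/142
back: M2=27/10−4/15·-171/142=429/142
back: M1=-9/8−1/4·429/142=-267/142
M: M0=0, M1=-267/142, M2=429/142, M3=-171/142, M4=0
seg 0: a=-1, c=M0/2=0, d=(M1−M0)/(6·2)=-89/568, b=Δ0−h0·(2M0+M1)/6=80/71
seg 1: a=0, c=M1/2=-267/284, d=(M2−M1)/(6·2)=29/71, b=Δ1−h1·(2M1+M2)/6=-107/142
seg 2: a=-2, c=M2/2=429/284, d=(M3−M2)/(6·2)=-25/71, b=Δ2−h2·(2M2+M3)/6=55/142
seg 3: a=2, c=M3/2=-171/284, d=(M4−M3)/(6·3)=19/284, b=Δ3−h3·(2M3+M4)/6=313/142
t_q=1/2 → seg 0, τ=1/2; S=-1+80/71·τ+0·τ²+-89/568·τ³=-2073/4544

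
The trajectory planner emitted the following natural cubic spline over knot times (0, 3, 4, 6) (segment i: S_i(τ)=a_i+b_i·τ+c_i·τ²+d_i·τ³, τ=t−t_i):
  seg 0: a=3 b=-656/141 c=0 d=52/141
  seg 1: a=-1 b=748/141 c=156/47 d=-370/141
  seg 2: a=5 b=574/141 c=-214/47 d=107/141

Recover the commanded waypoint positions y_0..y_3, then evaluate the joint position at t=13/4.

y_0=3 y_1=-1 y_2=5 y_3=1
S(13/4) = 741/1504

y_0 = S_0(0) = a_0 = 3
y_1 = S_1(0) = a_1 = -1
y_2 = S_2(0) = a_2 = 5
y_3 = S_2(2) = 1
t_q=13/4 is in segment 1 (τ=1/4); S_1(τ)=741/1504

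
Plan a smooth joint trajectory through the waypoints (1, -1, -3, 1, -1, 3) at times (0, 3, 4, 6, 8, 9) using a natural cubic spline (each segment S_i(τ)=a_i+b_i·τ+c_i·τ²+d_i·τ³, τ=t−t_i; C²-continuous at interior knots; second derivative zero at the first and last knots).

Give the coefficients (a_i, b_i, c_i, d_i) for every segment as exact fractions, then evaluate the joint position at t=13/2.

  seg 0: a=1 b=304/1407 c=0 d=-46/469
  seg 1: a=-1 b=-3422/1407 c=-414/469 d=1850/1407
  seg 2: a=-3 b=-356/1407 c=1436/469 d=-389/402
  seg 3: a=1 b=538/1407 c=-1287/469 d=5777/5628
  seg 4: a=-1 b=2425/1407 c=3203/938 d=-3203/2814
S(13/2) = 9507/15008

Δ: Δ0=-2/3, Δ1=-2, Δ2=2, Δ3=-1, Δ4=4
row 1: diag=8, rhs=-8; c'=1/8, d'=-1
row 2: denom=6−1·1/8=47/8; d'=(24−1·-1)/(47/8)=200/47
row 3: denom=8−2·16/47=344/47; d'=(-18−2·200/47)/(344/47)=-623/172
row 4: denom=6−2·47/172=469/86; d'=(30−2·-623/172)/(469/86)=3203/469
back: M4=3203/469
back: M3=-623/172−47/172·3203/469=-2574/469
back: M2=200/47−16/47·-2574/469=2872/469
back: M1=-1−1/8·2872/469=-828/469
M: M0=0, M1=-828/469, M2=2872/469, M3=-2574/469, M4=3203/469, M5=0
seg 0: a=1, c=M0/2=0, d=(M1−M0)/(6·3)=-46/469, b=Δ0−h0·(2M0+M1)/6=304/1407
seg 1: a=-1, c=M1/2=-414/469, d=(M2−M1)/(6·1)=1850/1407, b=Δ1−h1·(2M1+M2)/6=-3422/1407
seg 2: a=-3, c=M2/2=1436/469, d=(M3−M2)/(6·2)=-389/402, b=Δ2−h2·(2M2+M3)/6=-356/1407
seg 3: a=1, c=M3/2=-1287/469, d=(M4−M3)/(6·2)=5777/5628, b=Δ3−h3·(2M3+M4)/6=538/1407
seg 4: a=-1, c=M4/2=3203/938, d=(M5−M4)/(6·1)=-3203/2814, b=Δ4−h4·(2M4+M5)/6=2425/1407
t_q=13/2 → seg 3, τ=1/2; S=1+538/1407·τ+-1287/469·τ²+5777/5628·τ³=9507/15008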